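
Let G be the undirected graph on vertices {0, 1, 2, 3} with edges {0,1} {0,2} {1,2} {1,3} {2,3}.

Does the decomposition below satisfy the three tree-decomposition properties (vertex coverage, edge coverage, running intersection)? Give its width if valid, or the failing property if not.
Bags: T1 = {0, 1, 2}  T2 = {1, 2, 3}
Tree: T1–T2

Yes; width 2.

Checking the three conditions: (i) the bags cover all of {0, 1, 2, 3}; (ii) for each edge, some bag contains both endpoints; (iii) the bags containing any fixed vertex form a subtree. All hold, so the decomposition is valid with width 3 − 1 = 2.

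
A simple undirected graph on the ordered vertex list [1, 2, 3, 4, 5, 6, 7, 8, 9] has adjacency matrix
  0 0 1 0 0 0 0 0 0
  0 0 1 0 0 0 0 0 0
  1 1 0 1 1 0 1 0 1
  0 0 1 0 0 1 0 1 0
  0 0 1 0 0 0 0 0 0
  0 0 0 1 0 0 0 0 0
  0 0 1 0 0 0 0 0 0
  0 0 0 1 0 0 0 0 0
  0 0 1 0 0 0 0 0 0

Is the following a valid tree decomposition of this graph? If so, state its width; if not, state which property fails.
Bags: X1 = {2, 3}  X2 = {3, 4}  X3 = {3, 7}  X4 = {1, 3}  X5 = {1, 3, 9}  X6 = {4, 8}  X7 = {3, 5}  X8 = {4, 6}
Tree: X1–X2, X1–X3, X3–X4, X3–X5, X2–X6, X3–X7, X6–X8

No — bags containing vertex 1 are not connected in the tree.

A tree decomposition must satisfy three properties: every vertex lies in some bag; for every edge, both endpoints lie together in some bag; and for every vertex, the bags containing it form a connected subtree. Here bags containing vertex 1 are not connected in the tree, so the decomposition is invalid.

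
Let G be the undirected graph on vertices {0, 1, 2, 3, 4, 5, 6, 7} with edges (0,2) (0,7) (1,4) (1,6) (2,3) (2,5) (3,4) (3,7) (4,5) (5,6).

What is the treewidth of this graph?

A width-2 tree decomposition is:
Bags: B1 = {1, 4, 6}  B2 = {4, 5, 6}  B3 = {3, 4, 5}  B4 = {2, 3, 5}  B5 = {2, 3, 7}  B6 = {0, 2, 7}
Tree: B1–B2, B2–B3, B3–B4, B4–B5, B5–B6
The largest bag has 3 vertices, giving width 2; this decomposition certifies tw(G) ≤ 2. For the lower bound, G contains the cycle 1–6–5–4–1, so G is not a forest; only forests have treewidth ≤ 1, hence tw(G) ≥ 2. Therefore the treewidth is 2.

2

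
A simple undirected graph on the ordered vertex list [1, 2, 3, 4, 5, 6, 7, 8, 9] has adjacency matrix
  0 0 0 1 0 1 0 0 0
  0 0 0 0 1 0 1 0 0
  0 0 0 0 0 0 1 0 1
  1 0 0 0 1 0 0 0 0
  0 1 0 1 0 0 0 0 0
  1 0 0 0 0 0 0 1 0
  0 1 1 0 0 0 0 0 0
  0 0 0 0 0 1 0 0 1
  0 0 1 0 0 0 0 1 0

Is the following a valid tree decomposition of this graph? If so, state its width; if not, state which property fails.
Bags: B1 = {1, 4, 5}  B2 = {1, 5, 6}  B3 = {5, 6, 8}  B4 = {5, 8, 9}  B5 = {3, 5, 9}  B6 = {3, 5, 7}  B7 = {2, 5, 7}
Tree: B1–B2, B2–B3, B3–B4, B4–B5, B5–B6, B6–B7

Yes; width 2.

Vertex coverage: the bags together contain {1, 2, 3, 4, 5, 6, 7, 8, 9}, the full vertex set. Edge coverage: each edge of G has both endpoints in at least one bag. Running intersection: for every vertex, the bags containing it form a connected subtree. All three properties hold, so this is a valid tree decomposition of width max|bag| − 1 = 2, and hence tw(G) ≤ 2.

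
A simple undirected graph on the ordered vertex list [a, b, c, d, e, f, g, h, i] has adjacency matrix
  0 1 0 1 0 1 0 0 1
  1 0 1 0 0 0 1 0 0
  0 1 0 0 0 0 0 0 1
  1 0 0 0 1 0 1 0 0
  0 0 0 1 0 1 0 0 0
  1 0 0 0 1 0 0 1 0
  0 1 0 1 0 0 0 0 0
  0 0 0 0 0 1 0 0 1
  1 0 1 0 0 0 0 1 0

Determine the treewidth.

A width-3 tree decomposition is:
Bags: B1 = {c, f, h, i}  B2 = {a, c, f, i}  B3 = {a, b, c, f}  B4 = {a, b, e, f}  B5 = {a, b, d, e}  B6 = {b, d, e, g}
Tree: B1–B2, B2–B3, B3–B4, B4–B5, B5–B6
Each bag holds 4 vertices, so the decomposition has width 3, which upper-bounds the treewidth. For the lower bound: the 4 vertex sets {c,h,i}, {f}, {a}, {b,d,e,g} are disjoint, each induces a connected subgraph, and every pair is joined by at least one edge of G. Contracting each set to a single vertex therefore yields K_{4} as a minor, and since treewidth is minor-monotone, tw(G) ≥ tw(K_{4}) = 3. Hence tw(G) = 3 exactly.

3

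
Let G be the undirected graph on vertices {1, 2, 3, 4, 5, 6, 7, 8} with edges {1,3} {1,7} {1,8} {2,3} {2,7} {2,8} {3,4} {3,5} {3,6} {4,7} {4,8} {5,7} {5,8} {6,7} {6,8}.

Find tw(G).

A width-3 tree decomposition is:
Bags: B1 = {1, 3, 7, 8}  B2 = {3, 6, 7, 8}  B3 = {3, 5, 7, 8}  B4 = {3, 4, 7, 8}  B5 = {2, 3, 7, 8}
Tree: B1–B2, B2–B3, B3–B4, B4–B5
Each bag holds 4 vertices, so the decomposition has width 3, which upper-bounds the treewidth. For the lower bound: the 4 vertex sets {1,3}, {6,7}, {8}, {5} are disjoint, each induces a connected subgraph, and every pair is joined by at least one edge of G. Contracting each set to a single vertex therefore yields K_{4} as a minor, and since treewidth is minor-monotone, tw(G) ≥ tw(K_{4}) = 3. The upper and lower bounds meet at 3, so that is the treewidth.

3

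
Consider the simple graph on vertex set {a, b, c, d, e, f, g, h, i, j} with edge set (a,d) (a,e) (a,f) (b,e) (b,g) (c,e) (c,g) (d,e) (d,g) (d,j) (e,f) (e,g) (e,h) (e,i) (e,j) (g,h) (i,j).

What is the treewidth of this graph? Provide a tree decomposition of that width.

Each bag holds 3 vertices, so the decomposition has width 2, which upper-bounds the treewidth. On the other hand G contains the 3-clique {a, e, f}. A clique must lie in a single bag of any decomposition, so no decomposition can have width below 2. Combining the bounds, tw(G) = 2.

Treewidth 2.
Bags: B1 = {a, d, e}  B2 = {d, e, j}  B3 = {d, e, g}  B4 = {e, i, j}  B5 = {a, e, f}  B6 = {c, e, g}  B7 = {e, g, h}  B8 = {b, e, g}
Tree: B1–B2, B1–B3, B2–B4, B1–B5, B3–B6, B6–B7, B3–B8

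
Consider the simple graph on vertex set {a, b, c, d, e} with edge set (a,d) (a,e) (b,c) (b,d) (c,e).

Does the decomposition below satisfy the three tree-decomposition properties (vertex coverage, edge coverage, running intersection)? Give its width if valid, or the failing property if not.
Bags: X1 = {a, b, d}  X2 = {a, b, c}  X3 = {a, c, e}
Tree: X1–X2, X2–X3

Yes; width 2.

Checking the three conditions: (i) the bags cover all of {a, b, c, d, e}; (ii) for each edge, some bag contains both endpoints; (iii) the bags containing any fixed vertex form a subtree. All hold, so the decomposition is valid with width 3 − 1 = 2.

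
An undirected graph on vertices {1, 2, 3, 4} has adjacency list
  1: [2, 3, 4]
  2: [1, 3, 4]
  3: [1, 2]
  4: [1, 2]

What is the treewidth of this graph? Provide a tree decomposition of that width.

The largest bag has 3 vertices, giving width 2; this decomposition certifies tw(G) ≤ 2. On the other hand G contains the 3-clique {1, 2, 3}. A clique must lie in a single bag of any decomposition, so no decomposition can have width below 2. Therefore the treewidth is 2.

Treewidth 2.
One such decomposition:
Bags: B1 = {1, 2, 4}  B2 = {1, 2, 3}
Tree: B1–B2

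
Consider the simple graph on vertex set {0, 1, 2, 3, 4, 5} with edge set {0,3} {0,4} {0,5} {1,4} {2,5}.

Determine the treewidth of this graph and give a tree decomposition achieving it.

Treewidth 1.
One optimal decomposition is:
Bags: B1 = {1, 4}  B2 = {0, 4}  B3 = {0, 3}  B4 = {0, 5}  B5 = {2, 5}
Tree: B1–B2, B2–B3, B3–B4, B4–B5

The largest bag has 2 vertices, giving width 1; this decomposition certifies tw(G) ≤ 1. Since G has at least one edge (e.g. 4–1), it is not an edgeless graph, so tw(G) ≥ 1. Combining the bounds, tw(G) = 1.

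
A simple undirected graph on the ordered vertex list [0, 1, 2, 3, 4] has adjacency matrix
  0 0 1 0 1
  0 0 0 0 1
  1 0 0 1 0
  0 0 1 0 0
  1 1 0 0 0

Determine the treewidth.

1

A width-1 tree decomposition is:
Bags: B1 = {2, 3}  B2 = {0, 2}  B3 = {0, 4}  B4 = {1, 4}
Tree: B1–B2, B2–B3, B3–B4
Every bag has size at most 2, so the width is 2 − 1 = 1 and tw(G) ≤ 1. Any graph with an edge has treewidth ≥ 1, and G has the edge 3–2. Hence tw(G) = 1 exactly.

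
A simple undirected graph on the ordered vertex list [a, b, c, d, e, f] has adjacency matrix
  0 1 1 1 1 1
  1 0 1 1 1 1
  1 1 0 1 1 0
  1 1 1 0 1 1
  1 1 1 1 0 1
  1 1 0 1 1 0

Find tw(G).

A width-4 tree decomposition is:
Bags: B1 = {a, b, d, e, f}  B2 = {a, b, c, d, e}
Tree: B1–B2
The largest bag has 5 vertices, giving width 4; this decomposition certifies tw(G) ≤ 4. For the lower bound, the 5 vertices {a, b, c, d, e} are pairwise adjacent, and any tree decomposition puts a clique entirely inside one bag — forcing width ≥ 4. Therefore the treewidth is 4.

4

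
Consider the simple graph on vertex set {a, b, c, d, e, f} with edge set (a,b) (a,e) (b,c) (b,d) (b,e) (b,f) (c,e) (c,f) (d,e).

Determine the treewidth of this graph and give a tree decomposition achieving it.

Treewidth 2.
One such decomposition:
Bags: B1 = {b, c, f}  B2 = {b, c, e}  B3 = {a, b, e}  B4 = {b, d, e}
Tree: B1–B2, B2–B3, B2–B4

Every bag has size at most 3, so the width is 3 − 1 = 2 and tw(G) ≤ 2. Conversely, {b, d, e} is a clique of size 3, and the vertices of any clique must share a bag in every tree decomposition; so some bag has ≥ 3 vertices and tw(G) ≥ 2. Hence tw(G) = 2 exactly.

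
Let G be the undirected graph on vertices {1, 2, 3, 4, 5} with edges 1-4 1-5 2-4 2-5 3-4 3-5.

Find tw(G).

A width-2 tree decomposition is:
Bags: B1 = {1, 4, 5}  B2 = {2, 4, 5}  B3 = {3, 4, 5}
Tree: B1–B2, B2–B3
Each bag holds 3 vertices, so the decomposition has width 2, which upper-bounds the treewidth. For the lower bound, G contains the cycle 1–5–2–4–1, so G is not a forest; only forests have treewidth ≤ 1, hence tw(G) ≥ 2. The upper and lower bounds meet at 2, so that is the treewidth.

2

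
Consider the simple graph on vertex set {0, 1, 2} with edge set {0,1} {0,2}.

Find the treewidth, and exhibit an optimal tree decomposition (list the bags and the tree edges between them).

Treewidth 1.
Bags: B1 = {0, 1}  B2 = {0, 2}
Tree: B1–B2

The largest bag has 2 vertices, giving width 1; this decomposition certifies tw(G) ≤ 1. Since G has at least one edge (e.g. 1–0), it is not an edgeless graph, so tw(G) ≥ 1. Hence tw(G) = 1 exactly.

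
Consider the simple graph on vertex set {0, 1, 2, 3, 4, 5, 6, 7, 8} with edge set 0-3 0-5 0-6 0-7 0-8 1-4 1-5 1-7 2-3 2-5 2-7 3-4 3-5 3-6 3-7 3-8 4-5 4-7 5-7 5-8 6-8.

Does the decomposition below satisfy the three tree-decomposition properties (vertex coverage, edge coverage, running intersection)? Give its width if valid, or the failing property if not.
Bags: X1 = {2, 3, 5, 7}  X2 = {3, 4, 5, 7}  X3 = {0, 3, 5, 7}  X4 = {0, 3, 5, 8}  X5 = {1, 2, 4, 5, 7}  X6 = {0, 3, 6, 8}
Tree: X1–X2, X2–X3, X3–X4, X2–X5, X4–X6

A tree decomposition must satisfy three properties: every vertex lies in some bag; for every edge, both endpoints lie together in some bag; and for every vertex, the bags containing it form a connected subtree. Here bags containing vertex 2 are not connected in the tree, so the decomposition is invalid.

No — bags containing vertex 2 are not connected in the tree.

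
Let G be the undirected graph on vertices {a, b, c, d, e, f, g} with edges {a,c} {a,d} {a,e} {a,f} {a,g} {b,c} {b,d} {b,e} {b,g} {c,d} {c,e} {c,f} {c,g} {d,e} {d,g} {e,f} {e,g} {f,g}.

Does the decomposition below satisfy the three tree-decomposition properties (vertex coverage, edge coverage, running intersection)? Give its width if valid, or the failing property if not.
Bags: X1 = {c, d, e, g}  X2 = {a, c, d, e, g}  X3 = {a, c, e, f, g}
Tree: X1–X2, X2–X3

No — vertex b appears in no bag.

A tree decomposition must satisfy three properties: every vertex lies in some bag; for every edge, both endpoints lie together in some bag; and for every vertex, the bags containing it form a connected subtree. Here vertex b appears in no bag, so the decomposition is invalid.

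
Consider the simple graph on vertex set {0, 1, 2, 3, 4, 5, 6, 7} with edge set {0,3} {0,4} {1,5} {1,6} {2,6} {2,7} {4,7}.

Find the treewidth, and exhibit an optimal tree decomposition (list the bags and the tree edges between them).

Treewidth 1.
Bags: B1 = {1, 5}  B2 = {1, 6}  B3 = {2, 6}  B4 = {2, 7}  B5 = {4, 7}  B6 = {0, 4}  B7 = {0, 3}
Tree: B1–B2, B2–B3, B3–B4, B4–B5, B5–B6, B6–B7

Every bag has size at most 2, so the width is 2 − 1 = 1 and tw(G) ≤ 1. G has an edge, so its treewidth is at least 1. The upper and lower bounds meet at 1, so that is the treewidth.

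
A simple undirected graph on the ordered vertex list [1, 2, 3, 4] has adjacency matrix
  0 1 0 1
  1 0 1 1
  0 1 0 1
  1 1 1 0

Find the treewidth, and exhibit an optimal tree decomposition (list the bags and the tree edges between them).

Every bag has size at most 3, so the width is 3 − 1 = 2 and tw(G) ≤ 2. Conversely, {1, 2, 4} is a clique of size 3, and the vertices of any clique must share a bag in every tree decomposition; so some bag has ≥ 3 vertices and tw(G) ≥ 2. The upper and lower bounds meet at 2, so that is the treewidth.

Treewidth 2.
Bags: B1 = {1, 2, 4}  B2 = {2, 3, 4}
Tree: B1–B2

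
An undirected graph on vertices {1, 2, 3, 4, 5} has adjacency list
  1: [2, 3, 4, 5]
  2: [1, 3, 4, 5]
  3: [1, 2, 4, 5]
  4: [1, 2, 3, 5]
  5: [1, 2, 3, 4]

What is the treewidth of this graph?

A width-4 tree decomposition is:
Bags: B1 = {1, 2, 3, 4, 5}
Tree: (single bag)
With just one bag of size 5, the width is 5 − 1 = 4, so tw(G) ≤ 4. On the other hand G contains the 5-clique {1, 2, 3, 4, 5}. A clique must lie in a single bag of any decomposition, so no decomposition can have width below 4. Hence tw(G) = 4 exactly.

4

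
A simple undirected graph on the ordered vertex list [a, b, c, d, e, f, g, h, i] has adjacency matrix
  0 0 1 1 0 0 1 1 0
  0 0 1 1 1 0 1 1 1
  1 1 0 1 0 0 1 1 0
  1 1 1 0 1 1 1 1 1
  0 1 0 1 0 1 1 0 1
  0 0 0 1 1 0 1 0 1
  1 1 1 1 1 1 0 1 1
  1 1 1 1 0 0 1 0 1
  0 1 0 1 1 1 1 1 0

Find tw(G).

4

A width-4 tree decomposition is:
Bags: B1 = {d, e, f, g, i}  B2 = {b, d, e, g, i}  B3 = {b, d, g, h, i}  B4 = {b, c, d, g, h}  B5 = {a, c, d, g, h}
Tree: B1–B2, B2–B3, B3–B4, B4–B5
Each bag holds 5 vertices, so the decomposition has width 4, which upper-bounds the treewidth. For the lower bound, the 5 vertices {d, e, f, g, i} are pairwise adjacent, and any tree decomposition puts a clique entirely inside one bag — forcing width ≥ 4. Therefore the treewidth is 4.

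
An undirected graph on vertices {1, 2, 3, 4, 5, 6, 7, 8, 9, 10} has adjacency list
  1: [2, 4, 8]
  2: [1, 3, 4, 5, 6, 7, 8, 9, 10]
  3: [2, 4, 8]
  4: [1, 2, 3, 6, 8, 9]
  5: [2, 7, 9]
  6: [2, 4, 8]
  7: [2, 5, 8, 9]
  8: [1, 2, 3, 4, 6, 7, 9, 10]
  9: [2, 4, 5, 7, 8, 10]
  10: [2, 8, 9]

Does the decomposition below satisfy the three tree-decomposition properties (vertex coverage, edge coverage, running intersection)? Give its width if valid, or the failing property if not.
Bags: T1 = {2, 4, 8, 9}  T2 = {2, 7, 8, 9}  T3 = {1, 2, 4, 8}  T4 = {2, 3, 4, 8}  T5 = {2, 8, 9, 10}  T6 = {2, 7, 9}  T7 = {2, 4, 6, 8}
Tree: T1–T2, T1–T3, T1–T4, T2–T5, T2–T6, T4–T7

No — vertex 5 appears in no bag.

A tree decomposition must satisfy three properties: every vertex lies in some bag; for every edge, both endpoints lie together in some bag; and for every vertex, the bags containing it form a connected subtree. Here vertex 5 appears in no bag, so the decomposition is invalid.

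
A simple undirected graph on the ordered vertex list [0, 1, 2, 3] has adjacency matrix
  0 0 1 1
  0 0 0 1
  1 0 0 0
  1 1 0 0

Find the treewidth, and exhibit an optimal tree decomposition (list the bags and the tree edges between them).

The largest bag has 2 vertices, giving width 1; this decomposition certifies tw(G) ≤ 1. Since G has at least one edge (e.g. 2–0), it is not an edgeless graph, so tw(G) ≥ 1. Combining the bounds, tw(G) = 1.

Treewidth 1.
Bags: B1 = {0, 2}  B2 = {0, 3}  B3 = {1, 3}
Tree: B1–B2, B2–B3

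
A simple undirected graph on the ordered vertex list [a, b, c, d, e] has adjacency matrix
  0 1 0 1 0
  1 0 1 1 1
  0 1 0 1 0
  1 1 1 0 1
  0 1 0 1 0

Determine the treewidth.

2

A width-2 tree decomposition is:
Bags: B1 = {a, b, d}  B2 = {b, c, d}  B3 = {b, d, e}
Tree: B1–B2, B1–B3
Each bag holds 3 vertices, so the decomposition has width 2, which upper-bounds the treewidth. Conversely, {b, d, e} is a clique of size 3, and the vertices of any clique must share a bag in every tree decomposition; so some bag has ≥ 3 vertices and tw(G) ≥ 2. Hence tw(G) = 2 exactly.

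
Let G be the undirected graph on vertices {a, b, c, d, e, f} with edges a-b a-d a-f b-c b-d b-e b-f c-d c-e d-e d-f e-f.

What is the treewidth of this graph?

3

A width-3 tree decomposition is:
Bags: B1 = {b, c, d, e}  B2 = {b, d, e, f}  B3 = {a, b, d, f}
Tree: B1–B2, B2–B3
Every bag has size at most 4, so the width is 4 − 1 = 3 and tw(G) ≤ 3. Conversely, {b, c, d, e} is a clique of size 4, and the vertices of any clique must share a bag in every tree decomposition; so some bag has ≥ 4 vertices and tw(G) ≥ 3. Combining the bounds, tw(G) = 3.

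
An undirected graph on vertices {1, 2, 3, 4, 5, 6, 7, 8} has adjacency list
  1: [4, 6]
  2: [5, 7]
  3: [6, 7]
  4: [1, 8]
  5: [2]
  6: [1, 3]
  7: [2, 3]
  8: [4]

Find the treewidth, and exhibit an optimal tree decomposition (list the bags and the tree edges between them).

Treewidth 1.
One such decomposition:
Bags: B1 = {2, 5}  B2 = {2, 7}  B3 = {3, 7}  B4 = {3, 6}  B5 = {1, 6}  B6 = {1, 4}  B7 = {4, 8}
Tree: B1–B2, B2–B3, B3–B4, B4–B5, B5–B6, B6–B7

Every bag has size at most 2, so the width is 2 − 1 = 1 and tw(G) ≤ 1. Any graph with an edge has treewidth ≥ 1, and G has the edge 5–2. The upper and lower bounds meet at 1, so that is the treewidth.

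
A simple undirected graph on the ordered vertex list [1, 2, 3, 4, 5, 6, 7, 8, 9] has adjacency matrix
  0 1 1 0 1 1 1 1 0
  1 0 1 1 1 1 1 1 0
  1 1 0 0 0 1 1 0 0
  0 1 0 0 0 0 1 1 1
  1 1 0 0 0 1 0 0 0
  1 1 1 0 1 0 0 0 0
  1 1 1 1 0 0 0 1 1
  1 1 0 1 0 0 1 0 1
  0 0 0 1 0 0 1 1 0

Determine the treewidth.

A width-3 tree decomposition is:
Bags: B1 = {1, 2, 3, 7}  B2 = {1, 2, 3, 6}  B3 = {1, 2, 7, 8}  B4 = {2, 4, 7, 8}  B5 = {4, 7, 8, 9}  B6 = {1, 2, 5, 6}
Tree: B1–B2, B1–B3, B3–B4, B4–B5, B2–B6
Every bag has size at most 4, so the width is 4 − 1 = 3 and tw(G) ≤ 3. On the other hand G contains the 4-clique {4, 7, 8, 9}. A clique must lie in a single bag of any decomposition, so no decomposition can have width below 3. Therefore the treewidth is 3.

3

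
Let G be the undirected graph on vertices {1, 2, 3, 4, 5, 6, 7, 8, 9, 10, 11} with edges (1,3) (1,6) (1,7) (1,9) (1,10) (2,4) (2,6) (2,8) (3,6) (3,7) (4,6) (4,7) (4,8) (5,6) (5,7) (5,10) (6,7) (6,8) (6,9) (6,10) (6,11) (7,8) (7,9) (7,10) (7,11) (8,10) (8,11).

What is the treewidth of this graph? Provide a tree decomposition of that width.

Every bag has size at most 4, so the width is 4 − 1 = 3 and tw(G) ≤ 3. On the other hand G contains the 4-clique {2, 4, 6, 8}. A clique must lie in a single bag of any decomposition, so no decomposition can have width below 3. The upper and lower bounds meet at 3, so that is the treewidth.

Treewidth 3.
One such decomposition:
Bags: B1 = {1, 6, 7, 10}  B2 = {1, 6, 7, 9}  B3 = {6, 7, 8, 10}  B4 = {6, 7, 8, 11}  B5 = {4, 6, 7, 8}  B6 = {1, 3, 6, 7}  B7 = {2, 4, 6, 8}  B8 = {5, 6, 7, 10}
Tree: B1–B2, B1–B3, B3–B4, B3–B5, B2–B6, B5–B7, B1–B8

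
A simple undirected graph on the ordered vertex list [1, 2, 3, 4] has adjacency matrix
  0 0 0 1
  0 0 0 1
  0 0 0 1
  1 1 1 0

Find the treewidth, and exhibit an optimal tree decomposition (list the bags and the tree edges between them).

Treewidth 1.
Bags: B1 = {2, 4}  B2 = {1, 4}  B3 = {3, 4}
Tree: B1–B2, B2–B3

The largest bag has 2 vertices, giving width 1; this decomposition certifies tw(G) ≤ 1. Any graph with an edge has treewidth ≥ 1, and G has the edge 2–4. Hence tw(G) = 1 exactly.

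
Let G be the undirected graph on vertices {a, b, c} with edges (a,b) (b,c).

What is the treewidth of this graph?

1

A width-1 tree decomposition is:
Bags: B1 = {a, b}  B2 = {b, c}
Tree: B1–B2
The largest bag has 2 vertices, giving width 1; this decomposition certifies tw(G) ≤ 1. G has an edge, so its treewidth is at least 1. Hence tw(G) = 1 exactly.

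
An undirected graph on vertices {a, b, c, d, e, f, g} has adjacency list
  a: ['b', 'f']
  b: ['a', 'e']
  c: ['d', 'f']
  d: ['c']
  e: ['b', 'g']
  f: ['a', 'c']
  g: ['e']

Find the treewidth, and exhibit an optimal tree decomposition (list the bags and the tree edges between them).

Treewidth 1.
One optimal decomposition is:
Bags: B1 = {c, d}  B2 = {c, f}  B3 = {a, f}  B4 = {a, b}  B5 = {b, e}  B6 = {e, g}
Tree: B1–B2, B2–B3, B3–B4, B4–B5, B5–B6

The largest bag has 2 vertices, giving width 1; this decomposition certifies tw(G) ≤ 1. Since G has at least one edge (e.g. d–c), it is not an edgeless graph, so tw(G) ≥ 1. Therefore the treewidth is 1.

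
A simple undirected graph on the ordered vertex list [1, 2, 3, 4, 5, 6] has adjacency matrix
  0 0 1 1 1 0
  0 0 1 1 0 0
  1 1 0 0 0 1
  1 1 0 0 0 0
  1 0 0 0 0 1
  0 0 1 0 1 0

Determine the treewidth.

2

A width-2 tree decomposition is:
Bags: B1 = {3, 5, 6}  B2 = {1, 3, 5}  B3 = {1, 2, 3}  B4 = {1, 2, 4}
Tree: B1–B2, B2–B3, B3–B4
The largest bag has 3 vertices, giving width 2; this decomposition certifies tw(G) ≤ 2. Since 6–5–1–3–6 is a cycle in G, G is not acyclic. Forests are exactly the graphs of treewidth ≤ 1, so tw(G) ≥ 2. The upper and lower bounds meet at 2, so that is the treewidth.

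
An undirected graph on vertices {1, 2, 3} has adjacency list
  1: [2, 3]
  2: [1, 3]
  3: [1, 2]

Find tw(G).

2

A width-2 tree decomposition is:
Bags: B1 = {1, 2, 3}
Tree: (single bag)
A single bag containing all 3 vertices is trivially a valid decomposition of width 2. On the other hand G contains the 3-clique {1, 2, 3}. A clique must lie in a single bag of any decomposition, so no decomposition can have width below 2. Therefore the treewidth is 2.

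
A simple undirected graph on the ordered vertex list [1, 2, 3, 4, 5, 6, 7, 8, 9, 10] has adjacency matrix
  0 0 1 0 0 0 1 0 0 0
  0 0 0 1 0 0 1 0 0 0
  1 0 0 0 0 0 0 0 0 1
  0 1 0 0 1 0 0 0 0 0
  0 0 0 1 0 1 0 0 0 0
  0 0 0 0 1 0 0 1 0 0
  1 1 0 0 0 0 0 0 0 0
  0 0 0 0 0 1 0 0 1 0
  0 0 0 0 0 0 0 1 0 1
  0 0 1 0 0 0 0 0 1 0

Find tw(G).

A width-2 tree decomposition is:
Bags: B1 = {1, 3, 7}  B2 = {2, 3, 7}  B3 = {2, 3, 4}  B4 = {3, 4, 5}  B5 = {3, 5, 6}  B6 = {3, 6, 8}  B7 = {3, 8, 9}  B8 = {3, 9, 10}
Tree: B1–B2, B2–B3, B3–B4, B4–B5, B5–B6, B6–B7, B7–B8
Every bag has size at most 3, so the width is 3 − 1 = 2 and tw(G) ≤ 2. For the lower bound, G contains the cycle 3–1–7–2–4–5–6–8–9–10–3, so G is not a forest; only forests have treewidth ≤ 1, hence tw(G) ≥ 2. Hence tw(G) = 2 exactly.

2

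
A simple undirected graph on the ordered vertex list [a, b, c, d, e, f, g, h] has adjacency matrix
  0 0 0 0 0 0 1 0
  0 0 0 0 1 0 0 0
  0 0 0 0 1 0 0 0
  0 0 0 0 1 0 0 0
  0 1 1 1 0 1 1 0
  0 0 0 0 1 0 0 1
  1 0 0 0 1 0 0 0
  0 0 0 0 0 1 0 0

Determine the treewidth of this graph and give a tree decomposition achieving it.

The largest bag has 2 vertices, giving width 1; this decomposition certifies tw(G) ≤ 1. G has an edge, so its treewidth is at least 1. The upper and lower bounds meet at 1, so that is the treewidth.

Treewidth 1.
One optimal decomposition is:
Bags: B1 = {c, e}  B2 = {e, g}  B3 = {e, f}  B4 = {d, e}  B5 = {f, h}  B6 = {a, g}  B7 = {b, e}
Tree: B1–B2, B1–B3, B1–B4, B3–B5, B2–B6, B2–B7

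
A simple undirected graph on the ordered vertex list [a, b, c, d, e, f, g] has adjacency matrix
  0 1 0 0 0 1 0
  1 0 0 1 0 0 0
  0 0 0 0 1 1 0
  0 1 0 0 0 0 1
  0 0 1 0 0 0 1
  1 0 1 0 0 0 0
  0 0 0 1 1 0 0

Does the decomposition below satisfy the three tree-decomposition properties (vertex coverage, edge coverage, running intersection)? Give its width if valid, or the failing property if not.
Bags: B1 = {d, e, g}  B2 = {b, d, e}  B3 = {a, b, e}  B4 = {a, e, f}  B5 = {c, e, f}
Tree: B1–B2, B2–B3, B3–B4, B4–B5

Yes; width 2.

Vertex coverage: the bags together contain {a, b, c, d, e, f, g}, the full vertex set. Edge coverage: each edge of G has both endpoints in at least one bag. Running intersection: for every vertex, the bags containing it form a connected subtree. All three properties hold, so this is a valid tree decomposition of width max|bag| − 1 = 2, and hence tw(G) ≤ 2.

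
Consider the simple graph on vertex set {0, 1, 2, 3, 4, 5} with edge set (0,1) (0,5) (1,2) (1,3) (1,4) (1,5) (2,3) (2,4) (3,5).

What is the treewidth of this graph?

A width-2 tree decomposition is:
Bags: B1 = {1, 2, 3}  B2 = {1, 2, 4}  B3 = {1, 3, 5}  B4 = {0, 1, 5}
Tree: B1–B2, B1–B3, B3–B4
The largest bag has 3 vertices, giving width 2; this decomposition certifies tw(G) ≤ 2. For the lower bound, the 3 vertices {0, 1, 5} are pairwise adjacent, and any tree decomposition puts a clique entirely inside one bag — forcing width ≥ 2. The upper and lower bounds meet at 2, so that is the treewidth.

2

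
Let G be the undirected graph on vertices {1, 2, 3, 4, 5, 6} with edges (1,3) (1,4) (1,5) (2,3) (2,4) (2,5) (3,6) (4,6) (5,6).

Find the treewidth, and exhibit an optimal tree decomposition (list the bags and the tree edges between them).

Treewidth 3.
One optimal decomposition is:
Bags: B1 = {3, 4, 5, 6}  B2 = {1, 3, 4, 5}  B3 = {2, 3, 4, 5}
Tree: B1–B2, B2–B3

The largest bag has 4 vertices, giving width 3; this decomposition certifies tw(G) ≤ 3. For the lower bound: the 4 vertex sets {5,6}, {1,3}, {4}, {2} are disjoint, each induces a connected subgraph, and every pair is joined by at least one edge of G. Contracting each set to a single vertex therefore yields K_{4} as a minor, and since treewidth is minor-monotone, tw(G) ≥ tw(K_{4}) = 3. Combining the bounds, tw(G) = 3.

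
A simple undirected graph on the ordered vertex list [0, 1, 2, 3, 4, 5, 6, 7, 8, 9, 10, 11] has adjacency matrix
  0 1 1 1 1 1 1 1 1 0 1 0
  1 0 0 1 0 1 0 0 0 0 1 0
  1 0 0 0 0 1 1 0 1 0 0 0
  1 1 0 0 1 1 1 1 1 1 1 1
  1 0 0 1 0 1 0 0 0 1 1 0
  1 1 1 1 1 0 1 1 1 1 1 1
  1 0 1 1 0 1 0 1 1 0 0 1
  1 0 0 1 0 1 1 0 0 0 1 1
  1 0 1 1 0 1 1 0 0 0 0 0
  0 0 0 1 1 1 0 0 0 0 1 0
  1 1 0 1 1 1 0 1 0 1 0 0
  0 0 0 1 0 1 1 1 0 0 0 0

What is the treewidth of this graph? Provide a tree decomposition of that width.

The largest bag has 5 vertices, giving width 4; this decomposition certifies tw(G) ≤ 4. For the lower bound, the 5 vertices {0, 2, 5, 6, 8} are pairwise adjacent, and any tree decomposition puts a clique entirely inside one bag — forcing width ≥ 4. Therefore the treewidth is 4.

Treewidth 4.
One such decomposition:
Bags: B1 = {0, 3, 4, 5, 10}  B2 = {0, 3, 5, 7, 10}  B3 = {3, 4, 5, 9, 10}  B4 = {0, 3, 5, 6, 7}  B5 = {0, 1, 3, 5, 10}  B6 = {0, 3, 5, 6, 8}  B7 = {3, 5, 6, 7, 11}  B8 = {0, 2, 5, 6, 8}
Tree: B1–B2, B1–B3, B2–B4, B1–B5, B4–B6, B4–B7, B6–B8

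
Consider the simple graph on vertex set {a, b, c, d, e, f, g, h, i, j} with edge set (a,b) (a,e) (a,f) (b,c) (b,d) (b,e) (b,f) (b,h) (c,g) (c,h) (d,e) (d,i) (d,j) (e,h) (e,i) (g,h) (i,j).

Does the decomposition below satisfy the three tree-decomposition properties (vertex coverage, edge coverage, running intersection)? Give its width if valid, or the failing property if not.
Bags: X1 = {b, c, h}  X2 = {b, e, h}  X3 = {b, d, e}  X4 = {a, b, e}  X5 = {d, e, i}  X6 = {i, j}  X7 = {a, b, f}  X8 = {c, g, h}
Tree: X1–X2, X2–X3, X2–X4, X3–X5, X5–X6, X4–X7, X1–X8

No — edge (d,j) lies in no bag.

A tree decomposition must satisfy three properties: every vertex lies in some bag; for every edge, both endpoints lie together in some bag; and for every vertex, the bags containing it form a connected subtree. Here edge (d,j) lies in no bag, so the decomposition is invalid.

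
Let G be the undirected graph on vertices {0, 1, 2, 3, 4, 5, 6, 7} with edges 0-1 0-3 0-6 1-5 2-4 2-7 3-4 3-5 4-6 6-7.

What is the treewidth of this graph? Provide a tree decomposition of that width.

The largest bag has 3 vertices, giving width 2; this decomposition certifies tw(G) ≤ 2. For the lower bound, G contains the cycle 1–5–3–0–1, so G is not a forest; only forests have treewidth ≤ 1, hence tw(G) ≥ 2. Combining the bounds, tw(G) = 2.

Treewidth 2.
Bags: B1 = {0, 1, 5}  B2 = {0, 3, 5}  B3 = {0, 3, 6}  B4 = {3, 4, 6}  B5 = {4, 6, 7}  B6 = {2, 4, 7}
Tree: B1–B2, B2–B3, B3–B4, B4–B5, B5–B6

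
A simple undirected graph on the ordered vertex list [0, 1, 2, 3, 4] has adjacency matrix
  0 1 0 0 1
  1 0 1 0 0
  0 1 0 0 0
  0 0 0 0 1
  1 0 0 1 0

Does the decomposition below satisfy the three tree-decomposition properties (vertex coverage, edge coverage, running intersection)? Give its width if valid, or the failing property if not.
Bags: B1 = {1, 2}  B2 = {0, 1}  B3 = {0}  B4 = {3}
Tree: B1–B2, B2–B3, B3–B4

A tree decomposition must satisfy three properties: every vertex lies in some bag; for every edge, both endpoints lie together in some bag; and for every vertex, the bags containing it form a connected subtree. Here vertex 4 appears in no bag, so the decomposition is invalid.

No — vertex 4 appears in no bag.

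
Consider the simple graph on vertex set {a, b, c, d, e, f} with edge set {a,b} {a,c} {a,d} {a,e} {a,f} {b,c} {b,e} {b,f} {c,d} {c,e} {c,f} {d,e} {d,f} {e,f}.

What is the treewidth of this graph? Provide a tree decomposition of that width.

The largest bag has 5 vertices, giving width 4; this decomposition certifies tw(G) ≤ 4. On the other hand G contains the 5-clique {a, c, d, e, f}. A clique must lie in a single bag of any decomposition, so no decomposition can have width below 4. Therefore the treewidth is 4.

Treewidth 4.
One such decomposition:
Bags: B1 = {a, b, c, e, f}  B2 = {a, c, d, e, f}
Tree: B1–B2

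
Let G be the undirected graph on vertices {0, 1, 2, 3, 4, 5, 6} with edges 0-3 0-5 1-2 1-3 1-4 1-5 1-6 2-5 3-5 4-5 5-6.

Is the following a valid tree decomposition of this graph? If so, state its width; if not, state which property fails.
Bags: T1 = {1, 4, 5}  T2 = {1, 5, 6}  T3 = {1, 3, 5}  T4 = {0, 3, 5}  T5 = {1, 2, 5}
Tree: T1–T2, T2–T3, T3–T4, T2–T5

Every vertex of G appears in some bag (union = {0, 1, 2, 3, 4, 5, 6}); every edge is covered by a bag; and for each vertex v the set of bags containing v is connected in the bag tree. The decomposition is therefore valid. The largest bag has 3 vertices, so the width is 2.

Yes; width 2.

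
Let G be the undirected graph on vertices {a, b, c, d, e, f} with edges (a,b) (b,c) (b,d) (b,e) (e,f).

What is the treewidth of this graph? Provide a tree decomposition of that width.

Treewidth 1.
One such decomposition:
Bags: B1 = {b, e}  B2 = {e, f}  B3 = {b, c}  B4 = {b, d}  B5 = {a, b}
Tree: B1–B2, B1–B3, B3–B4, B4–B5

Every bag has size at most 2, so the width is 2 − 1 = 1 and tw(G) ≤ 1. Any graph with an edge has treewidth ≥ 1, and G has the edge e–b. Combining the bounds, tw(G) = 1.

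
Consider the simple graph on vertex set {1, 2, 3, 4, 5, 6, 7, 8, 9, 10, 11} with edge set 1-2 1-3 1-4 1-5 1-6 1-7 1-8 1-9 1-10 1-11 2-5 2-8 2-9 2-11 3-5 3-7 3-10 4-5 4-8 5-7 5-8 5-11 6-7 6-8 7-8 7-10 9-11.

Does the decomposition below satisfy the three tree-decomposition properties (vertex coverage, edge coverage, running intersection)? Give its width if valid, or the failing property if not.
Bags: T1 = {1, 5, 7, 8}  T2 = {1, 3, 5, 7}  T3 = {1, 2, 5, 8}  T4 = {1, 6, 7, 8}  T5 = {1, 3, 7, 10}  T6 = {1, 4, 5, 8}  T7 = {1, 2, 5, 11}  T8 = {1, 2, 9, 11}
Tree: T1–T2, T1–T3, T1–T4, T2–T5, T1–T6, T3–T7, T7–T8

Yes; width 3.

Vertex coverage: the bags together contain {1, 2, 3, 4, 5, 6, 7, 8, 9, 10, 11}, the full vertex set. Edge coverage: each edge of G has both endpoints in at least one bag. Running intersection: for every vertex, the bags containing it form a connected subtree. All three properties hold, so this is a valid tree decomposition of width max|bag| − 1 = 3, and hence tw(G) ≤ 3.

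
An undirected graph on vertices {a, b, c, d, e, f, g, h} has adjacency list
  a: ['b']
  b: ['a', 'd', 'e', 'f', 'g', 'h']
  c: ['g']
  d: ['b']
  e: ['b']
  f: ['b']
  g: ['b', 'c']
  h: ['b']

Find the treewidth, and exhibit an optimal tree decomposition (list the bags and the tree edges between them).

The largest bag has 2 vertices, giving width 1; this decomposition certifies tw(G) ≤ 1. G has an edge, so its treewidth is at least 1. The upper and lower bounds meet at 1, so that is the treewidth.

Treewidth 1.
Bags: B1 = {a, b}  B2 = {b, g}  B3 = {b, f}  B4 = {b, h}  B5 = {b, d}  B6 = {c, g}  B7 = {b, e}
Tree: B1–B2, B1–B3, B1–B4, B2–B5, B2–B6, B2–B7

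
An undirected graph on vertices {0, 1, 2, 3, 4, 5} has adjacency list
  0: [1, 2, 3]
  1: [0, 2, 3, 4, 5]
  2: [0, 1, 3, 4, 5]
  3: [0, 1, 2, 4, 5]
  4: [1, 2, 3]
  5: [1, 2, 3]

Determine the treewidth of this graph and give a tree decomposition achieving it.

The largest bag has 4 vertices, giving width 3; this decomposition certifies tw(G) ≤ 3. Conversely, {0, 1, 2, 3} is a clique of size 4, and the vertices of any clique must share a bag in every tree decomposition; so some bag has ≥ 4 vertices and tw(G) ≥ 3. Hence tw(G) = 3 exactly.

Treewidth 3.
Bags: B1 = {1, 2, 3, 4}  B2 = {0, 1, 2, 3}  B3 = {1, 2, 3, 5}
Tree: B1–B2, B1–B3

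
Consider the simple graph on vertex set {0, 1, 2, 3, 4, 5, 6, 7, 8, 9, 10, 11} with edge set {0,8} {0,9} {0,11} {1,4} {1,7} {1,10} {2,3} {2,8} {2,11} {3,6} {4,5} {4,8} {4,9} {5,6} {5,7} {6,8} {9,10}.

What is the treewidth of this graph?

3

A width-3 tree decomposition is:
Bags: B1 = {2, 3, 6, 11}  B2 = {2, 6, 8, 11}  B3 = {0, 6, 8, 11}  B4 = {0, 5, 6, 8}  B5 = {0, 4, 5, 8}  B6 = {0, 4, 5, 9}  B7 = {4, 5, 7, 9}  B8 = {1, 4, 7, 9}  B9 = {1, 7, 9, 10}
Tree: B1–B2, B2–B3, B3–B4, B4–B5, B5–B6, B6–B7, B7–B8, B8–B9
The largest bag has 4 vertices, giving width 3; this decomposition certifies tw(G) ≤ 3. For the lower bound: the 4 vertex sets {2,3,11}, {6}, {8}, {0,4,5,9} are disjoint, each induces a connected subgraph, and every pair is joined by at least one edge of G. Contracting each set to a single vertex therefore yields K_{4} as a minor, and since treewidth is minor-monotone, tw(G) ≥ tw(K_{4}) = 3. The upper and lower bounds meet at 3, so that is the treewidth.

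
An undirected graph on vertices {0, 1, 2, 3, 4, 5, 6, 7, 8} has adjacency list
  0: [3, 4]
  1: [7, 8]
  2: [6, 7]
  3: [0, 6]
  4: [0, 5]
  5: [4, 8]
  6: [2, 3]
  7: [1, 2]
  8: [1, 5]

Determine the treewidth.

A width-2 tree decomposition is:
Bags: B1 = {1, 2, 7}  B2 = {1, 2, 6}  B3 = {1, 3, 6}  B4 = {0, 1, 3}  B5 = {0, 1, 4}  B6 = {1, 4, 5}  B7 = {1, 5, 8}
Tree: B1–B2, B2–B3, B3–B4, B4–B5, B5–B6, B6–B7
Every bag has size at most 3, so the width is 3 − 1 = 2 and tw(G) ≤ 2. For the lower bound, G contains the cycle 1–7–2–6–3–0–4–5–8–1, so G is not a forest; only forests have treewidth ≤ 1, hence tw(G) ≥ 2. Combining the bounds, tw(G) = 2.

2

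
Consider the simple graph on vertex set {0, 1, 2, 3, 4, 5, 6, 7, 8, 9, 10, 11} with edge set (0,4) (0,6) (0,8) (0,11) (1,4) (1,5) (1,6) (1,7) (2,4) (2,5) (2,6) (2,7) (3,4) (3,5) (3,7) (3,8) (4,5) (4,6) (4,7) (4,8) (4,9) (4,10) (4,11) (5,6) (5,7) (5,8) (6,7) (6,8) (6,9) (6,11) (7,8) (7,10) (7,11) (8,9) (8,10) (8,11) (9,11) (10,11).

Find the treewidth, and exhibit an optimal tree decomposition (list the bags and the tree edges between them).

The largest bag has 5 vertices, giving width 4; this decomposition certifies tw(G) ≤ 4. Conversely, {4, 7, 8, 10, 11} is a clique of size 5, and the vertices of any clique must share a bag in every tree decomposition; so some bag has ≥ 5 vertices and tw(G) ≥ 4. Hence tw(G) = 4 exactly.

Treewidth 4.
One optimal decomposition is:
Bags: B1 = {4, 6, 7, 8, 11}  B2 = {4, 5, 6, 7, 8}  B3 = {1, 4, 5, 6, 7}  B4 = {3, 4, 5, 7, 8}  B5 = {0, 4, 6, 8, 11}  B6 = {4, 7, 8, 10, 11}  B7 = {4, 6, 8, 9, 11}  B8 = {2, 4, 5, 6, 7}
Tree: B1–B2, B2–B3, B2–B4, B1–B5, B1–B6, B5–B7, B3–B8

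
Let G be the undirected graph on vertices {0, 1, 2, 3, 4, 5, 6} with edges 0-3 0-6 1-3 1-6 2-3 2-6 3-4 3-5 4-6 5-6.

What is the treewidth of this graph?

2

A width-2 tree decomposition is:
Bags: B1 = {1, 3, 6}  B2 = {3, 5, 6}  B3 = {2, 3, 6}  B4 = {3, 4, 6}  B5 = {0, 3, 6}
Tree: B1–B2, B2–B3, B3–B4, B4–B5
Every bag has size at most 3, so the width is 3 − 1 = 2 and tw(G) ≤ 2. Since 6–1–3–5–6 is a cycle in G, G is not acyclic. Forests are exactly the graphs of treewidth ≤ 1, so tw(G) ≥ 2. Therefore the treewidth is 2.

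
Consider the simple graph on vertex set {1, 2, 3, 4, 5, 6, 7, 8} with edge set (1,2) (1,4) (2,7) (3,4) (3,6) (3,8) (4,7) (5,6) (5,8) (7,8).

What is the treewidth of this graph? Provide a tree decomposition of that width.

Treewidth 2.
One optimal decomposition is:
Bags: B1 = {3, 5, 6}  B2 = {3, 5, 8}  B3 = {3, 4, 8}  B4 = {4, 7, 8}  B5 = {1, 4, 7}  B6 = {1, 2, 7}
Tree: B1–B2, B2–B3, B3–B4, B4–B5, B5–B6

Each bag holds 3 vertices, so the decomposition has width 2, which upper-bounds the treewidth. The edges 6–5–8–3–6 form a cycle, so G is not a tree and its treewidth is at least 2. The upper and lower bounds meet at 2, so that is the treewidth.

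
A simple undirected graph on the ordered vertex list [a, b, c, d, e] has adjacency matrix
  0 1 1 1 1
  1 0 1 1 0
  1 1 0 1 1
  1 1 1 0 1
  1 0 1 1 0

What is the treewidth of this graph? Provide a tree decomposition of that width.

Treewidth 3.
Bags: B1 = {a, b, c, d}  B2 = {a, c, d, e}
Tree: B1–B2

Each bag holds 4 vertices, so the decomposition has width 3, which upper-bounds the treewidth. Conversely, {a, c, d, e} is a clique of size 4, and the vertices of any clique must share a bag in every tree decomposition; so some bag has ≥ 4 vertices and tw(G) ≥ 3. Combining the bounds, tw(G) = 3.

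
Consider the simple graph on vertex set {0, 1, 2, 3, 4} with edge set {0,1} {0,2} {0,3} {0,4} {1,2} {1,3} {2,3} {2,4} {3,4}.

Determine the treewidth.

3

A width-3 tree decomposition is:
Bags: B1 = {0, 2, 3, 4}  B2 = {0, 1, 2, 3}
Tree: B1–B2
Every bag has size at most 4, so the width is 4 − 1 = 3 and tw(G) ≤ 3. Conversely, {0, 1, 2, 3} is a clique of size 4, and the vertices of any clique must share a bag in every tree decomposition; so some bag has ≥ 4 vertices and tw(G) ≥ 3. Combining the bounds, tw(G) = 3.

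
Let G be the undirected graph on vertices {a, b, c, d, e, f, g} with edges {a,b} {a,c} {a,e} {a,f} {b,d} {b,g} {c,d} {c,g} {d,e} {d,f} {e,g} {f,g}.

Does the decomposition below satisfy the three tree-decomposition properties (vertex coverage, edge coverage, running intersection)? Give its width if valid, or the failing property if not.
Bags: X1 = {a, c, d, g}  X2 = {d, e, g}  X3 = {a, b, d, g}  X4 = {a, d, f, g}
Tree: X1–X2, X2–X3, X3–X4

A tree decomposition must satisfy three properties: every vertex lies in some bag; for every edge, both endpoints lie together in some bag; and for every vertex, the bags containing it form a connected subtree. Here edge (a,e) lies in no bag, so the decomposition is invalid.

No — edge (a,e) lies in no bag.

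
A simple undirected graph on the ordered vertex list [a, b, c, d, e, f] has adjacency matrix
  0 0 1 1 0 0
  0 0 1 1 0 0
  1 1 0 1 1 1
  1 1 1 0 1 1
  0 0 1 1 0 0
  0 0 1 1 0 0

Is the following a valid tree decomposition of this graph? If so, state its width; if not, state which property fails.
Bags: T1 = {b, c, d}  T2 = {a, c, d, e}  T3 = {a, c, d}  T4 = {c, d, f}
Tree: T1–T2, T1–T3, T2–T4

No — bags containing vertex a are not connected in the tree.

A tree decomposition must satisfy three properties: every vertex lies in some bag; for every edge, both endpoints lie together in some bag; and for every vertex, the bags containing it form a connected subtree. Here bags containing vertex a are not connected in the tree, so the decomposition is invalid.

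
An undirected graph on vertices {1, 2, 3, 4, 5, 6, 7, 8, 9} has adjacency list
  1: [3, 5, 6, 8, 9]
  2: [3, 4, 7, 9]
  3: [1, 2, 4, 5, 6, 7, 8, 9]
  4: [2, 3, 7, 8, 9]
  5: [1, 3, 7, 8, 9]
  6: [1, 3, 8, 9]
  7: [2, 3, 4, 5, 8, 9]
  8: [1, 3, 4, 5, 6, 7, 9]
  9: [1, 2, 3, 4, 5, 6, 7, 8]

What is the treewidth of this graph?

4

A width-4 tree decomposition is:
Bags: B1 = {2, 3, 4, 7, 9}  B2 = {3, 4, 7, 8, 9}  B3 = {3, 5, 7, 8, 9}  B4 = {1, 3, 5, 8, 9}  B5 = {1, 3, 6, 8, 9}
Tree: B1–B2, B2–B3, B3–B4, B4–B5
The largest bag has 5 vertices, giving width 4; this decomposition certifies tw(G) ≤ 4. On the other hand G contains the 5-clique {1, 3, 5, 8, 9}. A clique must lie in a single bag of any decomposition, so no decomposition can have width below 4. Combining the bounds, tw(G) = 4.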